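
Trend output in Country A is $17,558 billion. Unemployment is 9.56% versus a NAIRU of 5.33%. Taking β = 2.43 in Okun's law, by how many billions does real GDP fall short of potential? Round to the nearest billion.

$1,805 billion

Output gap = -2.43 × (9.56 - 5.33) = -2.43 × 4.23 = -10.2789%.
Actual GDP ≈ 17558 × 0.897211 ≈ 15753 billion, so the shortfall is 17558 - 15753 = 1805 billion.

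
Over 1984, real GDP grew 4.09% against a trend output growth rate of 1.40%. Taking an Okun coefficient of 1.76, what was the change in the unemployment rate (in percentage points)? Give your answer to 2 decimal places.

-1.53 percentage points

Growth-rate Okun's law: g_Y = g_Y* - β × Δu, so Δu = (g_Y* - g_Y)/β.
Δu = (1.4 - 4.09)/1.76 = -2.69/1.76 = -1.53 percentage points.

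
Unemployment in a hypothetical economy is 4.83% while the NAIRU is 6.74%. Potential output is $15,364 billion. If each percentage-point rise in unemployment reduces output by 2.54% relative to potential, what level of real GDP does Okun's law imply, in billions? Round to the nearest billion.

$16,109 billion

Unemployment gap = 4.83 - 6.74 = -1.91 points, so the output gap is -2.54 × (-1.91) = 4.8514%.
Actual GDP = 15364 × (1 + 4.8514/100) = 15364 × 1.048514 ≈ 16109 billion.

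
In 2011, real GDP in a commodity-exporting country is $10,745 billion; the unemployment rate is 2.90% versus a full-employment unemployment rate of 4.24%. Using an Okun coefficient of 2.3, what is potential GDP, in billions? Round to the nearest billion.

Unemployment gap = 2.9 - 4.24 = -1.34 points, so output gap = -2.3 × (-1.34) = 3.082%.
Since Y = Y* × (1 + gap/100), Y* = 10745/1.03082 ≈ 10424 billion.

$10,424 billion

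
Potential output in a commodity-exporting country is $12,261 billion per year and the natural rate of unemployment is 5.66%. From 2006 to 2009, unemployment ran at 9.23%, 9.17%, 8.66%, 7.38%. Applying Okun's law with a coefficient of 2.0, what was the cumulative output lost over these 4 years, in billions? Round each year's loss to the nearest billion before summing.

Year 2006: gap = -2.0 × (9.23 - 5.66) = -7.14%, loss ≈ 12261 × 7.14/100 ≈ 875.
Year 2007: gap = -2.0 × (9.17 - 5.66) = -7.02%, loss ≈ 12261 × 7.02/100 ≈ 861.
Year 2008: gap = -2.0 × (8.66 - 5.66) = -6%, loss ≈ 12261 × 6/100 ≈ 736.
Year 2009: gap = -2.0 × (7.38 - 5.66) = -3.44%, loss ≈ 12261 × 3.44/100 ≈ 422.
Total lost output = 875 + 861 + 736 + 422 = 2894 billion.

$2,894 billion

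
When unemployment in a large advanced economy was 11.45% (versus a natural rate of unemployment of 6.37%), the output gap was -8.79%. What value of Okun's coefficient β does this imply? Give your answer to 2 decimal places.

Okun's law: output gap = -β × (u - u*).
-8.79 = -β × (11.45 - 6.37) = -β × 5.08, so β = 8.79/5.08 = 1.73.

β ≈ 1.73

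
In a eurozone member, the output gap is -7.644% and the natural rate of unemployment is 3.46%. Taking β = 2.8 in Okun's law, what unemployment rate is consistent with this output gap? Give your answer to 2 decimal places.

From Okun's law, u - u* = -(output gap)/β = -(-7.644)/2.8 = 2.73 points.
So u = 3.46 + 2.73 = 6.19%.

6.19%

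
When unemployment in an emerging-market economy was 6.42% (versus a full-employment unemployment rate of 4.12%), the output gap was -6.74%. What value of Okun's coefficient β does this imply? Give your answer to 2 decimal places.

β ≈ 2.93

Okun's law: output gap = -β × (u - u*).
-6.74 = -β × (6.42 - 4.12) = -β × 2.3, so β = 6.74/2.3 = 2.93.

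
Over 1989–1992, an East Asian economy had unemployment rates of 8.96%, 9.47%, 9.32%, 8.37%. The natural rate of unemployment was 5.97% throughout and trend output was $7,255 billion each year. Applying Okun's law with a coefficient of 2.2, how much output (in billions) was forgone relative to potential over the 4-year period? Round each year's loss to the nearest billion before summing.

Year 1989: gap = -2.2 × (8.96 - 5.97) = -6.578%, loss ≈ 7255 × 6.578/100 ≈ 477.
Year 1990: gap = -2.2 × (9.47 - 5.97) = -7.7%, loss ≈ 7255 × 7.7/100 ≈ 559.
Year 1991: gap = -2.2 × (9.32 - 5.97) = -7.37%, loss ≈ 7255 × 7.37/100 ≈ 535.
Year 1992: gap = -2.2 × (8.37 - 5.97) = -5.28%, loss ≈ 7255 × 5.28/100 ≈ 383.
Total lost output = 477 + 559 + 535 + 383 = 1954 billion.

$1,954 billion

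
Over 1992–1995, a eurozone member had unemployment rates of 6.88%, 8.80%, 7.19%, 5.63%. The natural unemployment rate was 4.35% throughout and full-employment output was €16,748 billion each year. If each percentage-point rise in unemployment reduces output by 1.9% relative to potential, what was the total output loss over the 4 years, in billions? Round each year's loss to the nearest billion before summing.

Year 1992: gap = -1.9 × (6.88 - 4.35) = -4.807%, loss ≈ 16748 × 4.807/100 ≈ 805.
Year 1993: gap = -1.9 × (8.8 - 4.35) = -8.455%, loss ≈ 16748 × 8.455/100 ≈ 1416.
Year 1994: gap = -1.9 × (7.19 - 4.35) = -5.396%, loss ≈ 16748 × 5.396/100 ≈ 904.
Year 1995: gap = -1.9 × (5.63 - 4.35) = -2.432%, loss ≈ 16748 × 2.432/100 ≈ 407.
Total lost output = 805 + 1416 + 904 + 407 = 3532 billion.

€3,532 billion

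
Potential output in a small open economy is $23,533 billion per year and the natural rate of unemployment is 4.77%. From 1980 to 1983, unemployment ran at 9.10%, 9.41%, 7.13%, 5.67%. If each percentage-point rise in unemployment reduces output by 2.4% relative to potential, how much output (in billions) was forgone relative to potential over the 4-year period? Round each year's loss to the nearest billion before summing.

Year 1980: gap = -2.4 × (9.1 - 4.77) = -10.392%, loss ≈ 23533 × 10.392/100 ≈ 2446.
Year 1981: gap = -2.4 × (9.41 - 4.77) = -11.136%, loss ≈ 23533 × 11.136/100 ≈ 2621.
Year 1982: gap = -2.4 × (7.13 - 4.77) = -5.664%, loss ≈ 23533 × 5.664/100 ≈ 1333.
Year 1983: gap = -2.4 × (5.67 - 4.77) = -2.16%, loss ≈ 23533 × 2.16/100 ≈ 508.
Total lost output = 2446 + 2621 + 1333 + 508 = 6908 billion.

$6,908 billion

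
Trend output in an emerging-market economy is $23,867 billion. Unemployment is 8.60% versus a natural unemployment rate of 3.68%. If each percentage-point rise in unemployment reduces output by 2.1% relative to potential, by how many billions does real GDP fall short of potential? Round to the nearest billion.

$2,466 billion

Output gap = -2.1 × (8.6 - 3.68) = -2.1 × 4.92 = -10.332%.
Actual GDP ≈ 23867 × 0.89668 ≈ 21401 billion, so the shortfall is 23867 - 21401 = 2466 billion.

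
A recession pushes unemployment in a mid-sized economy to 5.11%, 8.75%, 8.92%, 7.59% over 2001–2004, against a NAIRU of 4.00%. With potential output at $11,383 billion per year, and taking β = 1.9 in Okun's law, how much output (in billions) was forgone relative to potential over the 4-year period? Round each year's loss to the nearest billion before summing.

Year 2001: gap = -1.9 × (5.11 - 4) = -2.109%, loss ≈ 11383 × 2.109/100 ≈ 240.
Year 2002: gap = -1.9 × (8.75 - 4) = -9.025%, loss ≈ 11383 × 9.025/100 ≈ 1027.
Year 2003: gap = -1.9 × (8.92 - 4) = -9.348%, loss ≈ 11383 × 9.348/100 ≈ 1064.
Year 2004: gap = -1.9 × (7.59 - 4) = -6.821%, loss ≈ 11383 × 6.821/100 ≈ 776.
Total lost output = 240 + 1027 + 1064 + 776 = 3107 billion.

$3,107 billion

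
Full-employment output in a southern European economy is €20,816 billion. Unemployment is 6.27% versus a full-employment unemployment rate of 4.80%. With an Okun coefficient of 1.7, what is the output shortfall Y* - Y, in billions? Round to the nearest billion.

Output gap = -1.7 × (6.27 - 4.8) = -1.7 × 1.47 = -2.499%.
Actual GDP ≈ 20816 × 0.97501 ≈ 20296 billion, so the shortfall is 20816 - 20296 = 520 billion.

€520 billion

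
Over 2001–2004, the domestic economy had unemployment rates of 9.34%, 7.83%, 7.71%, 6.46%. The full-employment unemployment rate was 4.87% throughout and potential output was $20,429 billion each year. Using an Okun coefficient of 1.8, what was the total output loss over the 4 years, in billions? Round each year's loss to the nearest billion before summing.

$4,361 billion

Year 2001: gap = -1.8 × (9.34 - 4.87) = -8.046%, loss ≈ 20429 × 8.046/100 ≈ 1644.
Year 2002: gap = -1.8 × (7.83 - 4.87) = -5.328%, loss ≈ 20429 × 5.328/100 ≈ 1088.
Year 2003: gap = -1.8 × (7.71 - 4.87) = -5.112%, loss ≈ 20429 × 5.112/100 ≈ 1044.
Year 2004: gap = -1.8 × (6.46 - 4.87) = -2.862%, loss ≈ 20429 × 2.862/100 ≈ 585.
Total lost output = 1644 + 1088 + 1044 + 585 = 4361 billion.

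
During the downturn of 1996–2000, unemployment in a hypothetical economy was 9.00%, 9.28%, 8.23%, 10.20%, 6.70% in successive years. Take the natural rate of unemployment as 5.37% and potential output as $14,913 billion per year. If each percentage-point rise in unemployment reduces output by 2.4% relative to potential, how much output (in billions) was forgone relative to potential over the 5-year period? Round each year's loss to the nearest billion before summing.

$5,927 billion

Year 1996: gap = -2.4 × (9 - 5.37) = -8.712%, loss ≈ 14913 × 8.712/100 ≈ 1299.
Year 1997: gap = -2.4 × (9.28 - 5.37) = -9.384%, loss ≈ 14913 × 9.384/100 ≈ 1399.
Year 1998: gap = -2.4 × (8.23 - 5.37) = -6.864%, loss ≈ 14913 × 6.864/100 ≈ 1024.
Year 1999: gap = -2.4 × (10.2 - 5.37) = -11.592%, loss ≈ 14913 × 11.592/100 ≈ 1729.
Year 2000: gap = -2.4 × (6.7 - 5.37) = -3.192%, loss ≈ 14913 × 3.192/100 ≈ 476.
Total lost output = 1299 + 1399 + 1024 + 1729 + 476 = 5927 billion.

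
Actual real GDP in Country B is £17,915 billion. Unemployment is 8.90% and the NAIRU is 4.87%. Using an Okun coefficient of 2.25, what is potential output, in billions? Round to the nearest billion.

£19,701 billion

Unemployment gap = 8.9 - 4.87 = 4.03 points, so output gap = -2.25 × 4.03 = -9.0675%.
Since Y = Y* × (1 + gap/100), Y* = 17915/0.909325 ≈ 19701 billion.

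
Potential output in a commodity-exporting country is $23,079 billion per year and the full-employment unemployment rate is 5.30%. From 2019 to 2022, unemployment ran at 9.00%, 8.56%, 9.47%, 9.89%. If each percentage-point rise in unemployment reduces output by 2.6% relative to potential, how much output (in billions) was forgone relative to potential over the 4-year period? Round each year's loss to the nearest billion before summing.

$9,432 billion

Year 2019: gap = -2.6 × (9 - 5.3) = -9.62%, loss ≈ 23079 × 9.62/100 ≈ 2220.
Year 2020: gap = -2.6 × (8.56 - 5.3) = -8.476%, loss ≈ 23079 × 8.476/100 ≈ 1956.
Year 2021: gap = -2.6 × (9.47 - 5.3) = -10.842%, loss ≈ 23079 × 10.842/100 ≈ 2502.
Year 2022: gap = -2.6 × (9.89 - 5.3) = -11.934%, loss ≈ 23079 × 11.934/100 ≈ 2754.
Total lost output = 2220 + 1956 + 2502 + 2754 = 9432 billion.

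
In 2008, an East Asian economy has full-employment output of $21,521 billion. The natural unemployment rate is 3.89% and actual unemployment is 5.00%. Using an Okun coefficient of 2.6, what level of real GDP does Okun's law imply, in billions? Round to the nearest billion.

$20,900 billion

Unemployment gap = 5 - 3.89 = 1.11 points, so the output gap is -2.6 × 1.11 = -2.886%.
Actual GDP = 21521 × (1 - 2.886/100) = 21521 × 0.97114 ≈ 20900 billion.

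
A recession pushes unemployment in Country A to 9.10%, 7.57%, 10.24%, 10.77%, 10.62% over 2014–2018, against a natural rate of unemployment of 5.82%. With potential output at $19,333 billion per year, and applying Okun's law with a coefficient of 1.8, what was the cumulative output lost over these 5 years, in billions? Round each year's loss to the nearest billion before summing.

$6,681 billion

Year 2014: gap = -1.8 × (9.1 - 5.82) = -5.904%, loss ≈ 19333 × 5.904/100 ≈ 1141.
Year 2015: gap = -1.8 × (7.57 - 5.82) = -3.15%, loss ≈ 19333 × 3.15/100 ≈ 609.
Year 2016: gap = -1.8 × (10.24 - 5.82) = -7.956%, loss ≈ 19333 × 7.956/100 ≈ 1538.
Year 2017: gap = -1.8 × (10.77 - 5.82) = -8.91%, loss ≈ 19333 × 8.91/100 ≈ 1723.
Year 2018: gap = -1.8 × (10.62 - 5.82) = -8.64%, loss ≈ 19333 × 8.64/100 ≈ 1670.
Total lost output = 1141 + 609 + 1538 + 1723 + 1670 = 6681 billion.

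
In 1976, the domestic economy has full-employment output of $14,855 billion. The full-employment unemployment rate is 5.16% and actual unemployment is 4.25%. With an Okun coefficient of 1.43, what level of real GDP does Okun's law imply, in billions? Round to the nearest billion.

Unemployment gap = 4.25 - 5.16 = -0.91 points, so the output gap is -1.43 × (-0.91) = 1.3013%.
Actual GDP = 14855 × (1 + 1.3013/100) = 14855 × 1.013013 ≈ 15048 billion.

$15,048 billion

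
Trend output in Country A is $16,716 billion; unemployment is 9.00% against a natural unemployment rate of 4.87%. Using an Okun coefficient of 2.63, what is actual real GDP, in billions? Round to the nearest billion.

Unemployment gap = 9 - 4.87 = 4.13 points, so the output gap is -2.63 × 4.13 = -10.8619%.
Actual GDP = 16716 × (1 - 10.8619/100) = 16716 × 0.891381 ≈ 14900 billion.

$14,900 billion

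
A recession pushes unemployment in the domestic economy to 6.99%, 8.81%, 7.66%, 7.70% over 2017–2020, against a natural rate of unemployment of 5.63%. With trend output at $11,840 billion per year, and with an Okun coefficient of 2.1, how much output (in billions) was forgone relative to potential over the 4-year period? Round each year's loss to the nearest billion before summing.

Year 2017: gap = -2.1 × (6.99 - 5.63) = -2.856%, loss ≈ 11840 × 2.856/100 ≈ 338.
Year 2018: gap = -2.1 × (8.81 - 5.63) = -6.678%, loss ≈ 11840 × 6.678/100 ≈ 791.
Year 2019: gap = -2.1 × (7.66 - 5.63) = -4.263%, loss ≈ 11840 × 4.263/100 ≈ 505.
Year 2020: gap = -2.1 × (7.7 - 5.63) = -4.347%, loss ≈ 11840 × 4.347/100 ≈ 515.
Total lost output = 338 + 791 + 505 + 515 = 2149 billion.

$2,149 billion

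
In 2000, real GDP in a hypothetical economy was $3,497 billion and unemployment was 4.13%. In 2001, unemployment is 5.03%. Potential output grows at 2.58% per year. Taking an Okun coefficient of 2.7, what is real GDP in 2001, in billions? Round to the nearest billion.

Δu = 5.03 - 4.13 = 0.9 points.
Okun's law (growth form): g_Y = g_Y* - β × Δu = 2.58 - 2.7 × (0.90) = 2.58 - 2.43 = 0.15%.
Real GDP in the next year = 3497 × (1 + 0.15/100) = 3497 × 1.0015 ≈ 3502 billion.

$3,502 billion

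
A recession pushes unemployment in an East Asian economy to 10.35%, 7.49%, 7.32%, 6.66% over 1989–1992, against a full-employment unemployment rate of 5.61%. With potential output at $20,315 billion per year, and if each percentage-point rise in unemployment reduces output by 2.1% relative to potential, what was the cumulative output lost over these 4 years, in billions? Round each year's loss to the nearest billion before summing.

$4,002 billion

Year 1989: gap = -2.1 × (10.35 - 5.61) = -9.954%, loss ≈ 20315 × 9.954/100 ≈ 2022.
Year 1990: gap = -2.1 × (7.49 - 5.61) = -3.948%, loss ≈ 20315 × 3.948/100 ≈ 802.
Year 1991: gap = -2.1 × (7.32 - 5.61) = -3.591%, loss ≈ 20315 × 3.591/100 ≈ 730.
Year 1992: gap = -2.1 × (6.66 - 5.61) = -2.205%, loss ≈ 20315 × 2.205/100 ≈ 448.
Total lost output = 2022 + 802 + 730 + 448 = 4002 billion.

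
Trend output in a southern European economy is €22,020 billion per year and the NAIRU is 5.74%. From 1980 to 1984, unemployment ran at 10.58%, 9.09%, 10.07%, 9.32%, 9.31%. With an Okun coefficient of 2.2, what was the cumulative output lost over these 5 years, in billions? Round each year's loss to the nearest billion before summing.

€9,529 billion

Year 1980: gap = -2.2 × (10.58 - 5.74) = -10.648%, loss ≈ 22020 × 10.648/100 ≈ 2345.
Year 1981: gap = -2.2 × (9.09 - 5.74) = -7.37%, loss ≈ 22020 × 7.37/100 ≈ 1623.
Year 1982: gap = -2.2 × (10.07 - 5.74) = -9.526%, loss ≈ 22020 × 9.526/100 ≈ 2098.
Year 1983: gap = -2.2 × (9.32 - 5.74) = -7.876%, loss ≈ 22020 × 7.876/100 ≈ 1734.
Year 1984: gap = -2.2 × (9.31 - 5.74) = -7.854%, loss ≈ 22020 × 7.854/100 ≈ 1729.
Total lost output = 2345 + 1623 + 2098 + 1734 + 1729 = 9529 billion.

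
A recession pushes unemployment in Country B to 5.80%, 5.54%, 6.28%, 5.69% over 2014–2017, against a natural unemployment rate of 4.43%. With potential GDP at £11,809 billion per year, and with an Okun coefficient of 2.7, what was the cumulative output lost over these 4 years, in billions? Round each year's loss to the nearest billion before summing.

Year 2014: gap = -2.7 × (5.8 - 4.43) = -3.699%, loss ≈ 11809 × 3.699/100 ≈ 437.
Year 2015: gap = -2.7 × (5.54 - 4.43) = -2.997%, loss ≈ 11809 × 2.997/100 ≈ 354.
Year 2016: gap = -2.7 × (6.28 - 4.43) = -4.995%, loss ≈ 11809 × 4.995/100 ≈ 590.
Year 2017: gap = -2.7 × (5.69 - 4.43) = -3.402%, loss ≈ 11809 × 3.402/100 ≈ 402.
Total lost output = 437 + 354 + 590 + 402 = 1783 billion.

£1,783 billion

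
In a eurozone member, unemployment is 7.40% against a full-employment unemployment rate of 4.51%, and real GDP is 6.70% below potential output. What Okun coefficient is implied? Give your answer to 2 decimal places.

β ≈ 2.32

Okun's law: output gap = -β × (u - u*).
-6.70 = -β × (7.4 - 4.51) = -β × 2.89, so β = 6.7/2.89 = 2.32.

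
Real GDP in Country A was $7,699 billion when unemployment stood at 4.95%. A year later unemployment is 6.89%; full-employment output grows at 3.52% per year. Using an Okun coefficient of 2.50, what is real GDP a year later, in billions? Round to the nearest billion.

Δu = 6.89 - 4.95 = 1.94 points.
Okun's law (growth form): g_Y = g_Y* - β × Δu = 3.52 - 2.50 × (1.94) = 3.52 - 4.85 = -1.33%.
Real GDP in the next year = 7699 × (1 - 1.33/100) = 7699 × 0.9867 ≈ 7597 billion.

$7,597 billion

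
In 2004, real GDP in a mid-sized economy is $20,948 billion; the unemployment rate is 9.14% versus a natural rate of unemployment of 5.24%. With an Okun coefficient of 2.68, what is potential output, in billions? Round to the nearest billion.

$23,393 billion

Unemployment gap = 9.14 - 5.24 = 3.9 points, so output gap = -2.68 × 3.9 = -10.452%.
Since Y = Y* × (1 + gap/100), Y* = 20948/0.89548 ≈ 23393 billion.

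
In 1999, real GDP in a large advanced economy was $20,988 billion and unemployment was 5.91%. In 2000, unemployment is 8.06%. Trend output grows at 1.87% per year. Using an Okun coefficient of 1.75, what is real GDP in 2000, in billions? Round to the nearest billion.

Δu = 8.06 - 5.91 = 2.15 points.
Okun's law (growth form): g_Y = g_Y* - β × Δu = 1.87 - 1.75 × (2.15) = 1.87 - 3.7625 = -1.8925%.
Real GDP in the next year = 20988 × (1 - 1.8925/100) = 20988 × 0.981075 ≈ 20591 billion.

$20,591 billion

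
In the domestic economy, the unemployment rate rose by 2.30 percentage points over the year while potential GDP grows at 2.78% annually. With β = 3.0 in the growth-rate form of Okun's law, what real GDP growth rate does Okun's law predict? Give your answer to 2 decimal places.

-4.12%

Growth-rate Okun's law: g_Y = g_Y* - β × Δu.
g_Y = 2.78 - 3.0 × (2.30) = 2.78 - 6.9 = -4.12%, i.e. -4.12% to 2 d.p.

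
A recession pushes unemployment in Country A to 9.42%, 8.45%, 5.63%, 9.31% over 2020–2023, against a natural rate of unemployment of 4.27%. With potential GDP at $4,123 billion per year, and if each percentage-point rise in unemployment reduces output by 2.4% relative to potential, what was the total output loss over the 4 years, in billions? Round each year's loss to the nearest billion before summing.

Year 2020: gap = -2.4 × (9.42 - 4.27) = -12.36%, loss ≈ 4123 × 12.36/100 ≈ 510.
Year 2021: gap = -2.4 × (8.45 - 4.27) = -10.032%, loss ≈ 4123 × 10.032/100 ≈ 414.
Year 2022: gap = -2.4 × (5.63 - 4.27) = -3.264%, loss ≈ 4123 × 3.264/100 ≈ 135.
Year 2023: gap = -2.4 × (9.31 - 4.27) = -12.096%, loss ≈ 4123 × 12.096/100 ≈ 499.
Total lost output = 510 + 414 + 135 + 499 = 1558 billion.

$1,558 billion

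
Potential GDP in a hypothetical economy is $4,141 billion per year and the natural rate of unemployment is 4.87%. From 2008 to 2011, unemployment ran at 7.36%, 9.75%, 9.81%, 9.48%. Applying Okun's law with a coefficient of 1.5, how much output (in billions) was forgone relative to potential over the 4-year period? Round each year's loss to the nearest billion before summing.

$1,051 billion

Year 2008: gap = -1.5 × (7.36 - 4.87) = -3.735%, loss ≈ 4141 × 3.735/100 ≈ 155.
Year 2009: gap = -1.5 × (9.75 - 4.87) = -7.32%, loss ≈ 4141 × 7.32/100 ≈ 303.
Year 2010: gap = -1.5 × (9.81 - 4.87) = -7.41%, loss ≈ 4141 × 7.41/100 ≈ 307.
Year 2011: gap = -1.5 × (9.48 - 4.87) = -6.915%, loss ≈ 4141 × 6.915/100 ≈ 286.
Total lost output = 155 + 303 + 307 + 286 = 1051 billion.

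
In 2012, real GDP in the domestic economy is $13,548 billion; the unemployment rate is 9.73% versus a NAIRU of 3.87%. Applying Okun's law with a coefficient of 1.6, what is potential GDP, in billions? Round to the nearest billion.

Unemployment gap = 9.73 - 3.87 = 5.86 points, so output gap = -1.6 × 5.86 = -9.376%.
Since Y = Y* × (1 + gap/100), Y* = 13548/0.90624 ≈ 14950 billion.

$14,950 billion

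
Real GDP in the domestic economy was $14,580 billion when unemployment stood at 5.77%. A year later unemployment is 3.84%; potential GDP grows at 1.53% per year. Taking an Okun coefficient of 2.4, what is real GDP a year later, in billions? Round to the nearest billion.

$15,478 billion

Δu = 3.84 - 5.77 = -1.93 points.
Okun's law (growth form): g_Y = g_Y* - β × Δu = 1.53 - 2.4 × (-1.93) = 1.53 + 4.632 = 6.162%.
Real GDP in the next year = 14580 × (1 + 6.162/100) = 14580 × 1.06162 ≈ 15478 billion.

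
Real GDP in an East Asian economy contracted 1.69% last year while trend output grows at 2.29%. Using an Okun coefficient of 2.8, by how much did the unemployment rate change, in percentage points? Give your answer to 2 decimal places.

1.42 percentage points

Growth-rate Okun's law: g_Y = g_Y* - β × Δu, so Δu = (g_Y* - g_Y)/β.
Δu = (2.29 + 1.69)/2.8 = 3.98/2.8 = 1.42 percentage points.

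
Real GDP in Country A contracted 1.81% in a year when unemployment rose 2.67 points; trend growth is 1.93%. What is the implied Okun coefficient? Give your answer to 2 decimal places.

β ≈ 1.40

Growth form: g_Y = g_Y* - β × Δu, so β = (g_Y* - g_Y)/Δu.
β = (1.93 + 1.81)/2.67 = 3.74/2.67 = 1.40.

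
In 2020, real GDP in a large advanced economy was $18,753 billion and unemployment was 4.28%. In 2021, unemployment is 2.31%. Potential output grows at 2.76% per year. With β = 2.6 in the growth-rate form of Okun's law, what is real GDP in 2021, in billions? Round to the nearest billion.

$20,231 billion

Δu = 2.31 - 4.28 = -1.97 points.
Okun's law (growth form): g_Y = g_Y* - β × Δu = 2.76 - 2.6 × (-1.97) = 2.76 + 5.122 = 7.882%.
Real GDP in the next year = 18753 × (1 + 7.882/100) = 18753 × 1.07882 ≈ 20231 billion.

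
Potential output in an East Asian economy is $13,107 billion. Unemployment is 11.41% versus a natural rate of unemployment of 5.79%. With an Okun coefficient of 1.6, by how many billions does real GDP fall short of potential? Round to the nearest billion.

Output gap = -1.6 × (11.41 - 5.79) = -1.6 × 5.62 = -8.992%.
Actual GDP ≈ 13107 × 0.91008 ≈ 11928 billion, so the shortfall is 13107 - 11928 = 1179 billion.

$1,179 billion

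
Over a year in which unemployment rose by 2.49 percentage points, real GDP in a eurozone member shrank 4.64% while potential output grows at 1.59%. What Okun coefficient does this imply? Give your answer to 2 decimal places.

Growth form: g_Y = g_Y* - β × Δu, so β = (g_Y* - g_Y)/Δu.
β = (1.59 + 4.64)/2.49 = 6.23/2.49 = 2.50.

β ≈ 2.50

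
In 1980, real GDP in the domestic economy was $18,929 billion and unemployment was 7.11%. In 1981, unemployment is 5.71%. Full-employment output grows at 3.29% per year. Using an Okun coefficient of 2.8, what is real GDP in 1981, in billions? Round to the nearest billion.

Δu = 5.71 - 7.11 = -1.4 points.
Okun's law (growth form): g_Y = g_Y* - β × Δu = 3.29 - 2.8 × (-1.40) = 3.29 + 3.92 = 7.21%.
Real GDP in the next year = 18929 × (1 + 7.21/100) = 18929 × 1.0721 ≈ 20294 billion.

$20,294 billion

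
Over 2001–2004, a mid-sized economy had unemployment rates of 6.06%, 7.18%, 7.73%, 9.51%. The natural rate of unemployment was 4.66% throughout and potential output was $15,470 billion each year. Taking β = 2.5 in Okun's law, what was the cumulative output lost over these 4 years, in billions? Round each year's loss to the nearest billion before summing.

Year 2001: gap = -2.5 × (6.06 - 4.66) = -3.5%, loss ≈ 15470 × 3.5/100 ≈ 541.
Year 2002: gap = -2.5 × (7.18 - 4.66) = -6.3%, loss ≈ 15470 × 6.3/100 ≈ 975.
Year 2003: gap = -2.5 × (7.73 - 4.66) = -7.675%, loss ≈ 15470 × 7.675/100 ≈ 1187.
Year 2004: gap = -2.5 × (9.51 - 4.66) = -12.125%, loss ≈ 15470 × 12.125/100 ≈ 1876.
Total lost output = 541 + 975 + 1187 + 1876 = 4579 billion.

$4,579 billion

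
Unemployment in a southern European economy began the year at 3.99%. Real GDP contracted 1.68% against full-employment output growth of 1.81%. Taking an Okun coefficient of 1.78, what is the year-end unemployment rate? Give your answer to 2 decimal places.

5.95%

Growth-rate Okun's law: g_Y = g_Y* - β × Δu, so Δu = (g_Y* - g_Y)/β.
Δu = (1.81 + 1.68)/1.78 = 3.49/1.78 = 1.96 percentage points.
Year-end unemployment = 3.99 + 1.96 = 5.95%.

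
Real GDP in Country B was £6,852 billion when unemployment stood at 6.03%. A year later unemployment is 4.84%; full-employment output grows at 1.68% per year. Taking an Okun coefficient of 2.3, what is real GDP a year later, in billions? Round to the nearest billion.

Δu = 4.84 - 6.03 = -1.19 points.
Okun's law (growth form): g_Y = g_Y* - β × Δu = 1.68 - 2.3 × (-1.19) = 1.68 + 2.737 = 4.417%.
Real GDP in the next year = 6852 × (1 + 4.417/100) = 6852 × 1.04417 ≈ 7155 billion.

£7,155 billion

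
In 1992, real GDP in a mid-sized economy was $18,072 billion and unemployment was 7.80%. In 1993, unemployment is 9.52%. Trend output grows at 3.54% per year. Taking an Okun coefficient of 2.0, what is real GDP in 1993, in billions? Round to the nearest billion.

$18,090 billion

Δu = 9.52 - 7.8 = 1.72 points.
Okun's law (growth form): g_Y = g_Y* - β × Δu = 3.54 - 2.0 × (1.72) = 3.54 - 3.44 = 0.1%.
Real GDP in the next year = 18072 × (1 + 0.1/100) = 18072 × 1.001 ≈ 18090 billion.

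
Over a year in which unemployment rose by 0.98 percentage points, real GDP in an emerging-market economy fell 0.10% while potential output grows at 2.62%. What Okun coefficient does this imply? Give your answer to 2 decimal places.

Growth form: g_Y = g_Y* - β × Δu, so β = (g_Y* - g_Y)/Δu.
β = (2.62 + 0.1)/0.98 = 2.72/0.98 = 2.78.

β ≈ 2.78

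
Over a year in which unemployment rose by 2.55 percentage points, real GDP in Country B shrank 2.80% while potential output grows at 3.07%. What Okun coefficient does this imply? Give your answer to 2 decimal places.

Growth form: g_Y = g_Y* - β × Δu, so β = (g_Y* - g_Y)/Δu.
β = (3.07 + 2.8)/2.55 = 5.87/2.55 = 2.30.

β ≈ 2.30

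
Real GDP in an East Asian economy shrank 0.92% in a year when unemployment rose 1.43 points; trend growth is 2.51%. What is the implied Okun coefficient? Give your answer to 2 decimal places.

β ≈ 2.40

Growth form: g_Y = g_Y* - β × Δu, so β = (g_Y* - g_Y)/Δu.
β = (2.51 + 0.92)/1.43 = 3.43/1.43 = 2.40.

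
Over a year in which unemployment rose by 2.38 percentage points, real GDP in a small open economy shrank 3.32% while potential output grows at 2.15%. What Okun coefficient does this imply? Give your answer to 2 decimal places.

Growth form: g_Y = g_Y* - β × Δu, so β = (g_Y* - g_Y)/Δu.
β = (2.15 + 3.32)/2.38 = 5.47/2.38 = 2.30.

β ≈ 2.30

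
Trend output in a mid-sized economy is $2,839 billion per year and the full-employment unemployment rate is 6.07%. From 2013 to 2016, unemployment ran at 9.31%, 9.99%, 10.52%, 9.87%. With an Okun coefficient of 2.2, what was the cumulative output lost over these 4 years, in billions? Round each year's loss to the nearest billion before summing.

Year 2013: gap = -2.2 × (9.31 - 6.07) = -7.128%, loss ≈ 2839 × 7.128/100 ≈ 202.
Year 2014: gap = -2.2 × (9.99 - 6.07) = -8.624%, loss ≈ 2839 × 8.624/100 ≈ 245.
Year 2015: gap = -2.2 × (10.52 - 6.07) = -9.79%, loss ≈ 2839 × 9.79/100 ≈ 278.
Year 2016: gap = -2.2 × (9.87 - 6.07) = -8.36%, loss ≈ 2839 × 8.36/100 ≈ 237.
Total lost output = 202 + 245 + 278 + 237 = 962 billion.

$962 billion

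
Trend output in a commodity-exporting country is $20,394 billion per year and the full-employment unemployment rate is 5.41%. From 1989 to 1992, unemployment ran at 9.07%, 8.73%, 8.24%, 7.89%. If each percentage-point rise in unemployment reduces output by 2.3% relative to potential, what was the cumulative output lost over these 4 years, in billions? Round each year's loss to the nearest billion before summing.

$5,764 billion

Year 1989: gap = -2.3 × (9.07 - 5.41) = -8.418%, loss ≈ 20394 × 8.418/100 ≈ 1717.
Year 1990: gap = -2.3 × (8.73 - 5.41) = -7.636%, loss ≈ 20394 × 7.636/100 ≈ 1557.
Year 1991: gap = -2.3 × (8.24 - 5.41) = -6.509%, loss ≈ 20394 × 6.509/100 ≈ 1327.
Year 1992: gap = -2.3 × (7.89 - 5.41) = -5.704%, loss ≈ 20394 × 5.704/100 ≈ 1163.
Total lost output = 1717 + 1557 + 1327 + 1163 = 5764 billion.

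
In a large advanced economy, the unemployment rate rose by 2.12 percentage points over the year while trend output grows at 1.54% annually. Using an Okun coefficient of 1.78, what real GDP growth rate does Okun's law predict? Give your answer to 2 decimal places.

Growth-rate Okun's law: g_Y = g_Y* - β × Δu.
g_Y = 1.54 - 1.78 × (2.12) = 1.54 - 3.7736 = -2.2336%, i.e. -2.23% to 2 d.p.

-2.23%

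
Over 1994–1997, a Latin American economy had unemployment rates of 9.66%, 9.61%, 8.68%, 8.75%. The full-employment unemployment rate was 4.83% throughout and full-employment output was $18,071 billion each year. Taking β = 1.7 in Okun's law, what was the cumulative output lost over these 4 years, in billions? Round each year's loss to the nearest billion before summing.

$5,339 billion

Year 1994: gap = -1.7 × (9.66 - 4.83) = -8.211%, loss ≈ 18071 × 8.211/100 ≈ 1484.
Year 1995: gap = -1.7 × (9.61 - 4.83) = -8.126%, loss ≈ 18071 × 8.126/100 ≈ 1468.
Year 1996: gap = -1.7 × (8.68 - 4.83) = -6.545%, loss ≈ 18071 × 6.545/100 ≈ 1183.
Year 1997: gap = -1.7 × (8.75 - 4.83) = -6.664%, loss ≈ 18071 × 6.664/100 ≈ 1204.
Total lost output = 1484 + 1468 + 1183 + 1204 = 5339 billion.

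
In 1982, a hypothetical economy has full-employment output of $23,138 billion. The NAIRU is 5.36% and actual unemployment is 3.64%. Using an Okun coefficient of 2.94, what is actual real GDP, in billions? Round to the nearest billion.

$24,308 billion

Unemployment gap = 3.64 - 5.36 = -1.72 points, so the output gap is -2.94 × (-1.72) = 5.0568%.
Actual GDP = 23138 × (1 + 5.0568/100) = 23138 × 1.050568 ≈ 24308 billion.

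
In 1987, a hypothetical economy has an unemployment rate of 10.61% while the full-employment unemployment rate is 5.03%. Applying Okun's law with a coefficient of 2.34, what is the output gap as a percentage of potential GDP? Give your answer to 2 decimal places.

-13.06%

The unemployment gap is 10.61 - 5.03 = 5.58 percentage points.
Okun's law gives an output gap of -2.34 × 5.58 = -13.0572%, i.e. 13.06% below potential.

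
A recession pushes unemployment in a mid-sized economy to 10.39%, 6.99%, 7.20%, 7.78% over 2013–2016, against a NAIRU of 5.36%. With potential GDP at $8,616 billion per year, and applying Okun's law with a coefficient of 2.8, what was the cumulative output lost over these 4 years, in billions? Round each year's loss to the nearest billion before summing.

$2,634 billion

Year 2013: gap = -2.8 × (10.39 - 5.36) = -14.084%, loss ≈ 8616 × 14.084/100 ≈ 1213.
Year 2014: gap = -2.8 × (6.99 - 5.36) = -4.564%, loss ≈ 8616 × 4.564/100 ≈ 393.
Year 2015: gap = -2.8 × (7.2 - 5.36) = -5.152%, loss ≈ 8616 × 5.152/100 ≈ 444.
Year 2016: gap = -2.8 × (7.78 - 5.36) = -6.776%, loss ≈ 8616 × 6.776/100 ≈ 584.
Total lost output = 1213 + 393 + 444 + 584 = 2634 billion.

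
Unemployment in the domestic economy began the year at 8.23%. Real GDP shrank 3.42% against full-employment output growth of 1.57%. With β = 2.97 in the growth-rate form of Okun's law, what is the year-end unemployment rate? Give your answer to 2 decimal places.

Growth-rate Okun's law: g_Y = g_Y* - β × Δu, so Δu = (g_Y* - g_Y)/β.
Δu = (1.57 + 3.42)/2.97 = 4.99/2.97 = 1.68 percentage points.
Year-end unemployment = 8.23 + 1.68 = 9.91%.

9.91%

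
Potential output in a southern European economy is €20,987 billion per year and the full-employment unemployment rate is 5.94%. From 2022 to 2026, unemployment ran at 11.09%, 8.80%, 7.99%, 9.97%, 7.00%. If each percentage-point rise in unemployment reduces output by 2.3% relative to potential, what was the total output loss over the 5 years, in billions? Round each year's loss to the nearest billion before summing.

€7,314 billion

Year 2022: gap = -2.3 × (11.09 - 5.94) = -11.845%, loss ≈ 20987 × 11.845/100 ≈ 2486.
Year 2023: gap = -2.3 × (8.8 - 5.94) = -6.578%, loss ≈ 20987 × 6.578/100 ≈ 1381.
Year 2024: gap = -2.3 × (7.99 - 5.94) = -4.715%, loss ≈ 20987 × 4.715/100 ≈ 990.
Year 2025: gap = -2.3 × (9.97 - 5.94) = -9.269%, loss ≈ 20987 × 9.269/100 ≈ 1945.
Year 2026: gap = -2.3 × (7 - 5.94) = -2.438%, loss ≈ 20987 × 2.438/100 ≈ 512.
Total lost output = 2486 + 1381 + 990 + 1945 + 512 = 7314 billion.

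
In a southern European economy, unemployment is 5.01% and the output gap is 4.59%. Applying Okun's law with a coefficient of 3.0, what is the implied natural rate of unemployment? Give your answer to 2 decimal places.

6.54%

From Okun's law, u - u* = -(output gap)/β = -(4.59)/3.0 = -1.53 points.
So u* = 5.01 + 1.53 = 6.54%.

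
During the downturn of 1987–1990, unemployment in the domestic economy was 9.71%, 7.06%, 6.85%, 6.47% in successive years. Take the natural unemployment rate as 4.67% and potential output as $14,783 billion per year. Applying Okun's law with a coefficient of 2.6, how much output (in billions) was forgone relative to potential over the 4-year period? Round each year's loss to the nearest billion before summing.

$4,386 billion

Year 1987: gap = -2.6 × (9.71 - 4.67) = -13.104%, loss ≈ 14783 × 13.104/100 ≈ 1937.
Year 1988: gap = -2.6 × (7.06 - 4.67) = -6.214%, loss ≈ 14783 × 6.214/100 ≈ 919.
Year 1989: gap = -2.6 × (6.85 - 4.67) = -5.668%, loss ≈ 14783 × 5.668/100 ≈ 838.
Year 1990: gap = -2.6 × (6.47 - 4.67) = -4.68%, loss ≈ 14783 × 4.68/100 ≈ 692.
Total lost output = 1937 + 919 + 838 + 692 = 4386 billion.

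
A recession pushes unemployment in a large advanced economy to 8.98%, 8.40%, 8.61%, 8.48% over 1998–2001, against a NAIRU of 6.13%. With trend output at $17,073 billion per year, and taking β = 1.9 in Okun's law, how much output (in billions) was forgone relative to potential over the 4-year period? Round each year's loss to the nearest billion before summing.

$3,227 billion

Year 1998: gap = -1.9 × (8.98 - 6.13) = -5.415%, loss ≈ 17073 × 5.415/100 ≈ 925.
Year 1999: gap = -1.9 × (8.4 - 6.13) = -4.313%, loss ≈ 17073 × 4.313/100 ≈ 736.
Year 2000: gap = -1.9 × (8.61 - 6.13) = -4.712%, loss ≈ 17073 × 4.712/100 ≈ 804.
Year 2001: gap = -1.9 × (8.48 - 6.13) = -4.465%, loss ≈ 17073 × 4.465/100 ≈ 762.
Total lost output = 925 + 736 + 804 + 762 = 3227 billion.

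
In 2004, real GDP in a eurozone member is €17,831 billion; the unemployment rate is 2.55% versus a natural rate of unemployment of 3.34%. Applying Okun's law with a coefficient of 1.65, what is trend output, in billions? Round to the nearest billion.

Unemployment gap = 2.55 - 3.34 = -0.79 points, so output gap = -1.65 × (-0.79) = 1.3035%.
Since Y = Y* × (1 + gap/100), Y* = 17831/1.013035 ≈ 17602 billion.

€17,602 billion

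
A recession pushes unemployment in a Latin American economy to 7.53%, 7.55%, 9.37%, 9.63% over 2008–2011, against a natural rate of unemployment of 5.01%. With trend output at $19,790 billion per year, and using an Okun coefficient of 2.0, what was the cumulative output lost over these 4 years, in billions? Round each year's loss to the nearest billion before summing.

Year 2008: gap = -2.0 × (7.53 - 5.01) = -5.04%, loss ≈ 19790 × 5.04/100 ≈ 997.
Year 2009: gap = -2.0 × (7.55 - 5.01) = -5.08%, loss ≈ 19790 × 5.08/100 ≈ 1005.
Year 2010: gap = -2.0 × (9.37 - 5.01) = -8.72%, loss ≈ 19790 × 8.72/100 ≈ 1726.
Year 2011: gap = -2.0 × (9.63 - 5.01) = -9.24%, loss ≈ 19790 × 9.24/100 ≈ 1829.
Total lost output = 997 + 1005 + 1726 + 1829 = 5557 billion.

$5,557 billion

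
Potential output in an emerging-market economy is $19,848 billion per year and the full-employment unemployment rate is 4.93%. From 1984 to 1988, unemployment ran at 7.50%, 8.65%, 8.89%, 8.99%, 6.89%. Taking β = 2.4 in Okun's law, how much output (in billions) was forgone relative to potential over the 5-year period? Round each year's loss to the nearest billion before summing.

Year 1984: gap = -2.4 × (7.5 - 4.93) = -6.168%, loss ≈ 19848 × 6.168/100 ≈ 1224.
Year 1985: gap = -2.4 × (8.65 - 4.93) = -8.928%, loss ≈ 19848 × 8.928/100 ≈ 1772.
Year 1986: gap = -2.4 × (8.89 - 4.93) = -9.504%, loss ≈ 19848 × 9.504/100 ≈ 1886.
Year 1987: gap = -2.4 × (8.99 - 4.93) = -9.744%, loss ≈ 19848 × 9.744/100 ≈ 1934.
Year 1988: gap = -2.4 × (6.89 - 4.93) = -4.704%, loss ≈ 19848 × 4.704/100 ≈ 934.
Total lost output = 1224 + 1772 + 1886 + 1934 + 934 = 7750 billion.

$7,750 billion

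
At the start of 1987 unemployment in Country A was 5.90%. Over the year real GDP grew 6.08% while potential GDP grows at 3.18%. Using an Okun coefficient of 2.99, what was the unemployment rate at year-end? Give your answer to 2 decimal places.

Growth-rate Okun's law: g_Y = g_Y* - β × Δu, so Δu = (g_Y* - g_Y)/β.
Δu = (3.18 - 6.08)/2.99 = -2.9/2.99 = -0.97 percentage points.
Year-end unemployment = 5.9 - 0.97 = 4.93%.

4.93%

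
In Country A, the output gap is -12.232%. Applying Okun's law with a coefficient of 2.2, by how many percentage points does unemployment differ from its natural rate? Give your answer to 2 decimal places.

5.56 percentage points

Okun's law: output gap = -β × (u - u*), so u - u* = -(output gap)/β.
u - u* = -(-12.232)/2.2 = 5.56 percentage points.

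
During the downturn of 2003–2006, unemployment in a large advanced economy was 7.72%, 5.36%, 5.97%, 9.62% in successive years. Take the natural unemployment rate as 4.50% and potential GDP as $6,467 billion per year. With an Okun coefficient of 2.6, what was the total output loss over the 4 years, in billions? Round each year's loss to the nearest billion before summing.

$1,794 billion

Year 2003: gap = -2.6 × (7.72 - 4.5) = -8.372%, loss ≈ 6467 × 8.372/100 ≈ 541.
Year 2004: gap = -2.6 × (5.36 - 4.5) = -2.236%, loss ≈ 6467 × 2.236/100 ≈ 145.
Year 2005: gap = -2.6 × (5.97 - 4.5) = -3.822%, loss ≈ 6467 × 3.822/100 ≈ 247.
Year 2006: gap = -2.6 × (9.62 - 4.5) = -13.312%, loss ≈ 6467 × 13.312/100 ≈ 861.
Total lost output = 541 + 145 + 247 + 861 = 1794 billion.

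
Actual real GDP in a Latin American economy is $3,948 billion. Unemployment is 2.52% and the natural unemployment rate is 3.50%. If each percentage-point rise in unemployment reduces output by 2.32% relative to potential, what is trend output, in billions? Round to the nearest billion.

Unemployment gap = 2.52 - 3.5 = -0.98 points, so output gap = -2.32 × (-0.98) = 2.2736%.
Since Y = Y* × (1 + gap/100), Y* = 3948/1.022736 ≈ 3860 billion.

$3,860 billion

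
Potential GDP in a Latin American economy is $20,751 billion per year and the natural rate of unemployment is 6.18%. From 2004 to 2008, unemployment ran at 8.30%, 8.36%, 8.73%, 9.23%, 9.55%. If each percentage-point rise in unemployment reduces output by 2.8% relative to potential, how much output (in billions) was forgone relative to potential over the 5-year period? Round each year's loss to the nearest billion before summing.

Year 2004: gap = -2.8 × (8.3 - 6.18) = -5.936%, loss ≈ 20751 × 5.936/100 ≈ 1232.
Year 2005: gap = -2.8 × (8.36 - 6.18) = -6.104%, loss ≈ 20751 × 6.104/100 ≈ 1267.
Year 2006: gap = -2.8 × (8.73 - 6.18) = -7.14%, loss ≈ 20751 × 7.14/100 ≈ 1482.
Year 2007: gap = -2.8 × (9.23 - 6.18) = -8.54%, loss ≈ 20751 × 8.54/100 ≈ 1772.
Year 2008: gap = -2.8 × (9.55 - 6.18) = -9.436%, loss ≈ 20751 × 9.436/100 ≈ 1958.
Total lost output = 1232 + 1267 + 1482 + 1772 + 1958 = 7711 billion.

$7,711 billion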